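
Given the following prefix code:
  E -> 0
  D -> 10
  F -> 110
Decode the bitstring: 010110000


Decoding step by step:
Bits 0 -> E
Bits 10 -> D
Bits 110 -> F
Bits 0 -> E
Bits 0 -> E
Bits 0 -> E


Decoded message: EDFEEE


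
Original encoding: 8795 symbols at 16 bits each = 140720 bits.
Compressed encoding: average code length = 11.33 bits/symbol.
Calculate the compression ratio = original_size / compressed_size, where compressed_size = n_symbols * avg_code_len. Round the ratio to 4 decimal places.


original_size = n_symbols * orig_bits = 8795 * 16 = 140720 bits
compressed_size = n_symbols * avg_code_len = 8795 * 11.33 = 99647.35 bits
ratio = original_size / compressed_size = 140720 / 99647.35 = 1.4122

Compression ratio = 1.4122


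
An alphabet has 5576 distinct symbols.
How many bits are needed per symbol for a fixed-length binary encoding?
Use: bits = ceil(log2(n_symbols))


log2(5576) = 12.445
Bracket: 2^12 = 4096 < 5576 <= 2^13 = 8192
So ceil(log2(5576)) = 13

bits = ceil(log2(5576)) = ceil(12.445) = 13 bits


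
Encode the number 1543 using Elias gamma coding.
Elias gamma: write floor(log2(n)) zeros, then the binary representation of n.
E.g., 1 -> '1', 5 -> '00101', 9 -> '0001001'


num_bits = floor(log2(1543)) + 1 = 11
leading_zeros = num_bits - 1 = 10
binary(1543) = 11000000111

Elias gamma(1543) = '0000000000' + '11000000111' = 000000000011000000111 (21 bits)


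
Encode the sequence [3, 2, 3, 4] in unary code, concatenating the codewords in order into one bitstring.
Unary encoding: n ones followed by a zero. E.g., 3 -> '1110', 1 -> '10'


Encode each number as n ones followed by a terminating 0:
  3 -> 1110 (4 bits)
  2 -> 110 (3 bits)
  3 -> 1110 (4 bits)
  4 -> 11110 (5 bits)
Total length = 4 + 3 + 4 + 5 = 16 bits.

Unary([3, 2, 3, 4]) = 1110110111011110 (16 bits)


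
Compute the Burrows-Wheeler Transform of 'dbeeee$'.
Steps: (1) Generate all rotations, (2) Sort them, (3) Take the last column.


Rotations (sorted):
  0: $dbeeee -> last char: e
  1: beeee$d -> last char: d
  2: dbeeee$ -> last char: $
  3: e$dbeee -> last char: e
  4: ee$dbee -> last char: e
  5: eee$dbe -> last char: e
  6: eeee$db -> last char: b


BWT = ed$eeeb


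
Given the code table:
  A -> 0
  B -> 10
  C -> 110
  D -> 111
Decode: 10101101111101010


Decoding:
10 -> B
10 -> B
110 -> C
111 -> D
110 -> C
10 -> B
10 -> B


Result: BBCDCBB


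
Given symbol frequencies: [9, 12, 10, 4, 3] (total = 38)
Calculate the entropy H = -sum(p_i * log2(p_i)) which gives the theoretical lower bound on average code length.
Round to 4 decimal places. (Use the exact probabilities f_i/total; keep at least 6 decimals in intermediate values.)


Per-symbol terms -p_i * log2(p_i) with p_i = f_i/38:
  p = 9/38 = 0.236842: log2(p) = -2.078003, -p*log2(p) = 0.492158
  p = 12/38 = 0.315789: log2(p) = -1.662965, -p*log2(p) = 0.525147
  p = 10/38 = 0.263158: log2(p) = -1.925999, -p*log2(p) = 0.506842
  p = 4/38 = 0.105263: log2(p) = -3.247928, -p*log2(p) = 0.341887
  p = 3/38 = 0.078947: log2(p) = -3.662965, -p*log2(p) = 0.289181
H = 0.492158 + 0.525147 + 0.506842 + 0.341887 + 0.289181 = 2.155215

H = 2.1552 bits/symbol


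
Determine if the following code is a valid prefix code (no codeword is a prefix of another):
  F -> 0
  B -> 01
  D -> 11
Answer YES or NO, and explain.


Checking each pair (does one codeword prefix another?):
  F='0' vs B='01': prefix -- VIOLATION

NO -- this is NOT a valid prefix code. F (0) is a prefix of B (01).


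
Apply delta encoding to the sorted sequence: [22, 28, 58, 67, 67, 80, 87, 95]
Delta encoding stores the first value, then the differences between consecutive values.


First value: 22
Deltas:
  28 - 22 = 6
  58 - 28 = 30
  67 - 58 = 9
  67 - 67 = 0
  80 - 67 = 13
  87 - 80 = 7
  95 - 87 = 8


Delta encoded: [22, 6, 30, 9, 0, 13, 7, 8]


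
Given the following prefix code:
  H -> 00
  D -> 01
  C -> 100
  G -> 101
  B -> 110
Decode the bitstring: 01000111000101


Decoding step by step:
Bits 01 -> D
Bits 00 -> H
Bits 01 -> D
Bits 110 -> B
Bits 00 -> H
Bits 101 -> G


Decoded message: DHDBHG


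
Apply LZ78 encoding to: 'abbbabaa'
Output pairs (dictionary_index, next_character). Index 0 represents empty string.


LZ78 encoding steps:
Dictionary: {0: ''}
Step 1: w='' (idx 0), next='a' -> output (0, 'a'), add 'a' as idx 1
Step 2: w='' (idx 0), next='b' -> output (0, 'b'), add 'b' as idx 2
Step 3: w='b' (idx 2), next='b' -> output (2, 'b'), add 'bb' as idx 3
Step 4: w='a' (idx 1), next='b' -> output (1, 'b'), add 'ab' as idx 4
Step 5: w='a' (idx 1), next='a' -> output (1, 'a'), add 'aa' as idx 5


Encoded: [(0, 'a'), (0, 'b'), (2, 'b'), (1, 'b'), (1, 'a')]


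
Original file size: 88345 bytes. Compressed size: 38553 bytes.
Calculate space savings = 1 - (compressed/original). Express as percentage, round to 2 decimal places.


ratio = compressed/original = 38553/88345 = 0.436391
savings = 1 - ratio = 1 - 0.436391 = 0.563609
as a percentage: 0.563609 * 100 = 56.36%

Space savings = 1 - 38553/88345 = 56.36%


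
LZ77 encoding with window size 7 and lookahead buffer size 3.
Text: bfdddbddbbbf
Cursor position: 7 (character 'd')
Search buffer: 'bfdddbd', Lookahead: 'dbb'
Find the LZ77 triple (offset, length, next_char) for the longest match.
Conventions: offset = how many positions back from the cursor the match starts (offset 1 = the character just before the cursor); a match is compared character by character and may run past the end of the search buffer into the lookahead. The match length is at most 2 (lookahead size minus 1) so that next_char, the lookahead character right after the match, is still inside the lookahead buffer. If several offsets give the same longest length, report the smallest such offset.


Try each offset into the search buffer:
  offset=1 (pos 6, char 'd'): match length 1
  offset=2 (pos 5, char 'b'): match length 0
  offset=3 (pos 4, char 'd'): match length 2
  offset=4 (pos 3, char 'd'): match length 1
  offset=5 (pos 2, char 'd'): match length 1
  offset=6 (pos 1, char 'f'): match length 0
  offset=7 (pos 0, char 'b'): match length 0
Longest match has length 2 at offset 3.
next_char = character at position 7 + 2 = 9 -> 'b'

Best match: offset=3, length=2 (matching 'db' starting at position 4)
LZ77 triple: (3, 2, 'b')


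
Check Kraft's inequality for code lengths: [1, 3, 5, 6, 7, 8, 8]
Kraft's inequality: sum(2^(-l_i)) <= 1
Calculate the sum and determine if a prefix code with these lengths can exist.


Sum = 2^(-1) + 2^(-3) + 2^(-5) + 2^(-6) + 2^(-7) + 2^(-8) + 2^(-8)
    = 0.5 + 0.125 + 0.03125 + 0.015625 + 0.0078125 + 0.00390625 + 0.00390625
    = 176/256 = 0.6875
Since 0.6875 <= 1, Kraft's inequality IS satisfied.
A prefix code with these lengths CAN exist.

Kraft sum = 0.6875. Satisfied.


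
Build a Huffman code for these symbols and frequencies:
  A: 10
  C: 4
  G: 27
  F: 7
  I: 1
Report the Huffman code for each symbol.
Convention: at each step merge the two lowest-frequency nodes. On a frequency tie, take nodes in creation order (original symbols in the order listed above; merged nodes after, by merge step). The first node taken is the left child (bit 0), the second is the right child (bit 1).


Huffman tree construction:
Step 1: Merge I(1) + C(4) = 5
Step 2: Merge (I+C)(5) + F(7) = 12
Step 3: Merge A(10) + ((I+C)+F)(12) = 22
Step 4: Merge (A+((I+C)+F))(22) + G(27) = 49
Read each symbol's code off the tree from the root (left child = 0, right child = 1).

Codes:
  A: 00 (length 2)
  C: 0101 (length 4)
  G: 1 (length 1)
  F: 011 (length 3)
  I: 0100 (length 4)
Average code length: 88/49 = 1.7959 bits/symbol


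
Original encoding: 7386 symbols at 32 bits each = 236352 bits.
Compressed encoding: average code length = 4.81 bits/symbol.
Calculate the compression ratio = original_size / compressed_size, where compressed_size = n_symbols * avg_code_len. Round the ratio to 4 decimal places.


original_size = n_symbols * orig_bits = 7386 * 32 = 236352 bits
compressed_size = n_symbols * avg_code_len = 7386 * 4.81 = 35526.66 bits
ratio = original_size / compressed_size = 236352 / 35526.66 = 6.6528

Compression ratio = 6.6528


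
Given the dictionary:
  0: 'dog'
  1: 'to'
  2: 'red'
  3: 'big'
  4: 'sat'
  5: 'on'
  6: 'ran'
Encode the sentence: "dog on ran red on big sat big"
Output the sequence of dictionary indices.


Look up each word in the dictionary:
  'dog' -> 0
  'on' -> 5
  'ran' -> 6
  'red' -> 2
  'on' -> 5
  'big' -> 3
  'sat' -> 4
  'big' -> 3

Encoded: [0, 5, 6, 2, 5, 3, 4, 3]


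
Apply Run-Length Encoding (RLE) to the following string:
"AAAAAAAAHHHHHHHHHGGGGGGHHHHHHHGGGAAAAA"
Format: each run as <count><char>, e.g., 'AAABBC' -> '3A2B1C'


Scanning runs left to right:
  i=0: run of 'A' x 8 -> '8A'
  i=8: run of 'H' x 9 -> '9H'
  i=17: run of 'G' x 6 -> '6G'
  i=23: run of 'H' x 7 -> '7H'
  i=30: run of 'G' x 3 -> '3G'
  i=33: run of 'A' x 5 -> '5A'

RLE = 8A9H6G7H3G5A


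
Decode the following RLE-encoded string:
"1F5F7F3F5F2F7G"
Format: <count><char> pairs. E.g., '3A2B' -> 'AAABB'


Expanding each <count><char> pair:
  1F -> 'F'
  5F -> 'FFFFF'
  7F -> 'FFFFFFF'
  3F -> 'FFF'
  5F -> 'FFFFF'
  2F -> 'FF'
  7G -> 'GGGGGGG'

Decoded = FFFFFFFFFFFFFFFFFFFFFFFGGGGGGG


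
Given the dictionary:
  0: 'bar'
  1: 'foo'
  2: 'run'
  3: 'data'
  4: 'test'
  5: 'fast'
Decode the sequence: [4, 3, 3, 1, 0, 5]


Look up each index in the dictionary:
  4 -> 'test'
  3 -> 'data'
  3 -> 'data'
  1 -> 'foo'
  0 -> 'bar'
  5 -> 'fast'

Decoded: "test data data foo bar fast"


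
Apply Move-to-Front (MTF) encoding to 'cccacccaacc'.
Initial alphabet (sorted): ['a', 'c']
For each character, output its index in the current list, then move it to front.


MTF encoding:
'c': index 1 in ['a', 'c'] -> ['c', 'a']
'c': index 0 in ['c', 'a'] -> ['c', 'a']
'c': index 0 in ['c', 'a'] -> ['c', 'a']
'a': index 1 in ['c', 'a'] -> ['a', 'c']
'c': index 1 in ['a', 'c'] -> ['c', 'a']
'c': index 0 in ['c', 'a'] -> ['c', 'a']
'c': index 0 in ['c', 'a'] -> ['c', 'a']
'a': index 1 in ['c', 'a'] -> ['a', 'c']
'a': index 0 in ['a', 'c'] -> ['a', 'c']
'c': index 1 in ['a', 'c'] -> ['c', 'a']
'c': index 0 in ['c', 'a'] -> ['c', 'a']


Output: [1, 0, 0, 1, 1, 0, 0, 1, 0, 1, 0]


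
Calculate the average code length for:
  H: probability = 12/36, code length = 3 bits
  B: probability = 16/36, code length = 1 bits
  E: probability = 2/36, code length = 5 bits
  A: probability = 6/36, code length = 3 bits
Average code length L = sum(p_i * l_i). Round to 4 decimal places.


Weighted contributions p_i * l_i:
  H: (12/36) * 3 = 36/36
  B: (16/36) * 1 = 16/36
  E: (2/36) * 5 = 10/36
  A: (6/36) * 3 = 18/36
Sum = (36 + 16 + 10 + 18)/36 = 80/36

L = 80/36 = 2.2222 bits/symbol


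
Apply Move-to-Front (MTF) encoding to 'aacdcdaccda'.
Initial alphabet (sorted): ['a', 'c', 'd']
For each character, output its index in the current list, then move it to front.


MTF encoding:
'a': index 0 in ['a', 'c', 'd'] -> ['a', 'c', 'd']
'a': index 0 in ['a', 'c', 'd'] -> ['a', 'c', 'd']
'c': index 1 in ['a', 'c', 'd'] -> ['c', 'a', 'd']
'd': index 2 in ['c', 'a', 'd'] -> ['d', 'c', 'a']
'c': index 1 in ['d', 'c', 'a'] -> ['c', 'd', 'a']
'd': index 1 in ['c', 'd', 'a'] -> ['d', 'c', 'a']
'a': index 2 in ['d', 'c', 'a'] -> ['a', 'd', 'c']
'c': index 2 in ['a', 'd', 'c'] -> ['c', 'a', 'd']
'c': index 0 in ['c', 'a', 'd'] -> ['c', 'a', 'd']
'd': index 2 in ['c', 'a', 'd'] -> ['d', 'c', 'a']
'a': index 2 in ['d', 'c', 'a'] -> ['a', 'd', 'c']


Output: [0, 0, 1, 2, 1, 1, 2, 2, 0, 2, 2]


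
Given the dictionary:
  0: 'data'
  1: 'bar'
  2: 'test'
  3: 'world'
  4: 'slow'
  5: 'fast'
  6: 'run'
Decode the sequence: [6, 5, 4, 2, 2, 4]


Look up each index in the dictionary:
  6 -> 'run'
  5 -> 'fast'
  4 -> 'slow'
  2 -> 'test'
  2 -> 'test'
  4 -> 'slow'

Decoded: "run fast slow test test slow"


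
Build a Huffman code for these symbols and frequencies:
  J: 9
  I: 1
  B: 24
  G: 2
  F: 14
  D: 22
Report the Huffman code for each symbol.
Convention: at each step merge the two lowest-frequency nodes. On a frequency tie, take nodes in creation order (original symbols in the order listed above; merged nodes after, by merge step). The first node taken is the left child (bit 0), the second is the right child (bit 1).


Huffman tree construction:
Step 1: Merge I(1) + G(2) = 3
Step 2: Merge (I+G)(3) + J(9) = 12
Step 3: Merge ((I+G)+J)(12) + F(14) = 26
Step 4: Merge D(22) + B(24) = 46
Step 5: Merge (((I+G)+J)+F)(26) + (D+B)(46) = 72
Read each symbol's code off the tree from the root (left child = 0, right child = 1).

Codes:
  J: 001 (length 3)
  I: 0000 (length 4)
  B: 11 (length 2)
  G: 0001 (length 4)
  F: 01 (length 2)
  D: 10 (length 2)
Average code length: 159/72 = 2.2083 bits/symbol


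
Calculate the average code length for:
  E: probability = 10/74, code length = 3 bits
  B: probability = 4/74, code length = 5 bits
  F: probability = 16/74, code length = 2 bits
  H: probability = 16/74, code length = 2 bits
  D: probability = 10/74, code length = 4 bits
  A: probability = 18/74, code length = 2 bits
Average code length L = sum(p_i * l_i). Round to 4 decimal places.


Weighted contributions p_i * l_i:
  E: (10/74) * 3 = 30/74
  B: (4/74) * 5 = 20/74
  F: (16/74) * 2 = 32/74
  H: (16/74) * 2 = 32/74
  D: (10/74) * 4 = 40/74
  A: (18/74) * 2 = 36/74
Sum = (30 + 20 + 32 + 32 + 40 + 36)/74 = 190/74

L = 190/74 = 2.5676 bits/symbol


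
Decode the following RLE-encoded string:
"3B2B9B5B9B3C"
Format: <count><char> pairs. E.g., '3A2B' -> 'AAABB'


Expanding each <count><char> pair:
  3B -> 'BBB'
  2B -> 'BB'
  9B -> 'BBBBBBBBB'
  5B -> 'BBBBB'
  9B -> 'BBBBBBBBB'
  3C -> 'CCC'

Decoded = BBBBBBBBBBBBBBBBBBBBBBBBBBBBCCC


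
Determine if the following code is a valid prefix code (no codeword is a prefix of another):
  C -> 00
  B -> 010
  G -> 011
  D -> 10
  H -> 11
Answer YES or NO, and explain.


Checking each pair (does one codeword prefix another?):
  C='00' vs B='010': no prefix
  C='00' vs G='011': no prefix
  C='00' vs D='10': no prefix
  C='00' vs H='11': no prefix
  B='010' vs C='00': no prefix
  B='010' vs G='011': no prefix
  B='010' vs D='10': no prefix
  B='010' vs H='11': no prefix
  G='011' vs C='00': no prefix
  G='011' vs B='010': no prefix
  G='011' vs D='10': no prefix
  G='011' vs H='11': no prefix
  D='10' vs C='00': no prefix
  D='10' vs B='010': no prefix
  D='10' vs G='011': no prefix
  D='10' vs H='11': no prefix
  H='11' vs C='00': no prefix
  H='11' vs B='010': no prefix
  H='11' vs G='011': no prefix
  H='11' vs D='10': no prefix
No violation found over all pairs.

YES -- this is a valid prefix code. No codeword is a prefix of any other codeword.


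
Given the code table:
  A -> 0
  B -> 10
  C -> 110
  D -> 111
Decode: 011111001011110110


Decoding:
0 -> A
111 -> D
110 -> C
0 -> A
10 -> B
111 -> D
10 -> B
110 -> C


Result: ADCABDBC


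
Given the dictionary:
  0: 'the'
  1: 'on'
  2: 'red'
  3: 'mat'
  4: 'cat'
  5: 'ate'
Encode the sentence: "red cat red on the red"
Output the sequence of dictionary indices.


Look up each word in the dictionary:
  'red' -> 2
  'cat' -> 4
  'red' -> 2
  'on' -> 1
  'the' -> 0
  'red' -> 2

Encoded: [2, 4, 2, 1, 0, 2]


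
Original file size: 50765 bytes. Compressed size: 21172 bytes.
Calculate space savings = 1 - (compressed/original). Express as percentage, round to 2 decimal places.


ratio = compressed/original = 21172/50765 = 0.417059
savings = 1 - ratio = 1 - 0.417059 = 0.582941
as a percentage: 0.582941 * 100 = 58.29%

Space savings = 1 - 21172/50765 = 58.29%


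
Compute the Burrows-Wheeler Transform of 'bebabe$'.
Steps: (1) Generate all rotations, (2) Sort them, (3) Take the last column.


Rotations (sorted):
  0: $bebabe -> last char: e
  1: abe$beb -> last char: b
  2: babe$be -> last char: e
  3: be$beba -> last char: a
  4: bebabe$ -> last char: $
  5: e$bebab -> last char: b
  6: ebabe$b -> last char: b


BWT = ebea$bb


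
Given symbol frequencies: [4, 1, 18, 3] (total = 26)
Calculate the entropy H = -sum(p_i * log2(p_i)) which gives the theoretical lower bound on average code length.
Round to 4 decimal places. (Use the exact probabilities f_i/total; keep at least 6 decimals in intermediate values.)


Per-symbol terms -p_i * log2(p_i) with p_i = f_i/26:
  p = 4/26 = 0.153846: log2(p) = -2.700440, -p*log2(p) = 0.415452
  p = 1/26 = 0.038462: log2(p) = -4.700440, -p*log2(p) = 0.180786
  p = 18/26 = 0.692308: log2(p) = -0.530515, -p*log2(p) = 0.367279
  p = 3/26 = 0.115385: log2(p) = -3.115477, -p*log2(p) = 0.359478
H = 0.415452 + 0.180786 + 0.367279 + 0.359478 = 1.322995

H = 1.323 bits/symbol


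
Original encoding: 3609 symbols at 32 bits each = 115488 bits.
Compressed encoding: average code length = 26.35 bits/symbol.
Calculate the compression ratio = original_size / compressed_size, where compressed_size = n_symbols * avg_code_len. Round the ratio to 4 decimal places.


original_size = n_symbols * orig_bits = 3609 * 32 = 115488 bits
compressed_size = n_symbols * avg_code_len = 3609 * 26.35 = 95097.15 bits
ratio = original_size / compressed_size = 115488 / 95097.15 = 1.2144

Compression ratio = 1.2144


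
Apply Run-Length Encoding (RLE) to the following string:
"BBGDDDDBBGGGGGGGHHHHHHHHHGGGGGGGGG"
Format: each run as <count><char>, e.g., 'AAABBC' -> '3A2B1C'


Scanning runs left to right:
  i=0: run of 'B' x 2 -> '2B'
  i=2: run of 'G' x 1 -> '1G'
  i=3: run of 'D' x 4 -> '4D'
  i=7: run of 'B' x 2 -> '2B'
  i=9: run of 'G' x 7 -> '7G'
  i=16: run of 'H' x 9 -> '9H'
  i=25: run of 'G' x 9 -> '9G'

RLE = 2B1G4D2B7G9H9G


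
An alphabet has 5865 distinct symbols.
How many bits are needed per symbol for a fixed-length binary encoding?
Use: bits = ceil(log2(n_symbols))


log2(5865) = 12.5179
Bracket: 2^12 = 4096 < 5865 <= 2^13 = 8192
So ceil(log2(5865)) = 13

bits = ceil(log2(5865)) = ceil(12.5179) = 13 bits


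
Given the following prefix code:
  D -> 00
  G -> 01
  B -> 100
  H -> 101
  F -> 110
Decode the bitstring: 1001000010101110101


Decoding step by step:
Bits 100 -> B
Bits 100 -> B
Bits 00 -> D
Bits 101 -> H
Bits 01 -> G
Bits 110 -> F
Bits 101 -> H


Decoded message: BBDHGFH


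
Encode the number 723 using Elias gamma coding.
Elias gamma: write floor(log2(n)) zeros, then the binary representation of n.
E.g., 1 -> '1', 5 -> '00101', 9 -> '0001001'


num_bits = floor(log2(723)) + 1 = 10
leading_zeros = num_bits - 1 = 9
binary(723) = 1011010011

Elias gamma(723) = '000000000' + '1011010011' = 0000000001011010011 (19 bits)


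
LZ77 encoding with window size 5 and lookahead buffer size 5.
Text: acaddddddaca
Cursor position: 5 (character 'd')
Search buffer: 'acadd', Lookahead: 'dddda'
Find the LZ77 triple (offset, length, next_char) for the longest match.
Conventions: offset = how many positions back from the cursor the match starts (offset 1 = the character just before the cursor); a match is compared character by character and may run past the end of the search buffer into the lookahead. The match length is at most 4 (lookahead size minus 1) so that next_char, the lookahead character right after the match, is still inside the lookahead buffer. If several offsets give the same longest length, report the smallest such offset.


Try each offset into the search buffer:
  offset=1 (pos 4, char 'd'): match length 4
  offset=2 (pos 3, char 'd'): match length 4
  offset=3 (pos 2, char 'a'): match length 0
  offset=4 (pos 1, char 'c'): match length 0
  offset=5 (pos 0, char 'a'): match length 0
Longest match has length 4, found at offsets 1, 2; take the smallest, offset 1.
next_char = character at position 5 + 4 = 9 -> 'a'

Best match: offset=1, length=4 (matching 'dddd' starting at position 4)
LZ77 triple: (1, 4, 'a')


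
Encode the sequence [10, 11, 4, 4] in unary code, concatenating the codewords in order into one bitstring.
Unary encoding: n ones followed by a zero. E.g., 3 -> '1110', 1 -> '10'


Encode each number as n ones followed by a terminating 0:
  10 -> 11111111110 (11 bits)
  11 -> 111111111110 (12 bits)
  4 -> 11110 (5 bits)
  4 -> 11110 (5 bits)
Total length = 11 + 12 + 5 + 5 = 33 bits.

Unary([10, 11, 4, 4]) = 111111111101111111111101111011110 (33 bits)


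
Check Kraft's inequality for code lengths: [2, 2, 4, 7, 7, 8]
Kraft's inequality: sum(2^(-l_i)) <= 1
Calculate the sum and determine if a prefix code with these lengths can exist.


Sum = 2^(-2) + 2^(-2) + 2^(-4) + 2^(-7) + 2^(-7) + 2^(-8)
    = 0.25 + 0.25 + 0.0625 + 0.0078125 + 0.0078125 + 0.00390625
    = 149/256 = 0.58203125
Since 0.58203125 <= 1, Kraft's inequality IS satisfied.
A prefix code with these lengths CAN exist.

Kraft sum = 0.58203125. Satisfied.


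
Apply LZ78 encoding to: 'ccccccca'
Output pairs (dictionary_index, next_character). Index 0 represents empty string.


LZ78 encoding steps:
Dictionary: {0: ''}
Step 1: w='' (idx 0), next='c' -> output (0, 'c'), add 'c' as idx 1
Step 2: w='c' (idx 1), next='c' -> output (1, 'c'), add 'cc' as idx 2
Step 3: w='cc' (idx 2), next='c' -> output (2, 'c'), add 'ccc' as idx 3
Step 4: w='c' (idx 1), next='a' -> output (1, 'a'), add 'ca' as idx 4


Encoded: [(0, 'c'), (1, 'c'), (2, 'c'), (1, 'a')]


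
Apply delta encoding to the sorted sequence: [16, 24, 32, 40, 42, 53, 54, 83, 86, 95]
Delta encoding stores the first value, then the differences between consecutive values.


First value: 16
Deltas:
  24 - 16 = 8
  32 - 24 = 8
  40 - 32 = 8
  42 - 40 = 2
  53 - 42 = 11
  54 - 53 = 1
  83 - 54 = 29
  86 - 83 = 3
  95 - 86 = 9


Delta encoded: [16, 8, 8, 8, 2, 11, 1, 29, 3, 9]


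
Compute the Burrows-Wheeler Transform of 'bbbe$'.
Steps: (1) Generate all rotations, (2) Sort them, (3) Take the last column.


Rotations (sorted):
  0: $bbbe -> last char: e
  1: bbbe$ -> last char: $
  2: bbe$b -> last char: b
  3: be$bb -> last char: b
  4: e$bbb -> last char: b


BWT = e$bbb


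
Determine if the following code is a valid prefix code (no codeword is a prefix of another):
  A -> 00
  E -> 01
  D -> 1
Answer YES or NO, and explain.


Checking each pair (does one codeword prefix another?):
  A='00' vs E='01': no prefix
  A='00' vs D='1': no prefix
  E='01' vs A='00': no prefix
  E='01' vs D='1': no prefix
  D='1' vs A='00': no prefix
  D='1' vs E='01': no prefix
No violation found over all pairs.

YES -- this is a valid prefix code. No codeword is a prefix of any other codeword.


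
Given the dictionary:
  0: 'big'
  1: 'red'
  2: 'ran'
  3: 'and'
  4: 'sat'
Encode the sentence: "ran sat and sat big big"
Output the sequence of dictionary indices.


Look up each word in the dictionary:
  'ran' -> 2
  'sat' -> 4
  'and' -> 3
  'sat' -> 4
  'big' -> 0
  'big' -> 0

Encoded: [2, 4, 3, 4, 0, 0]


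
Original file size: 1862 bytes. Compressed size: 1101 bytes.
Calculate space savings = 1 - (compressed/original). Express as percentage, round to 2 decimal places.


ratio = compressed/original = 1101/1862 = 0.5913
savings = 1 - ratio = 1 - 0.5913 = 0.4087
as a percentage: 0.4087 * 100 = 40.87%

Space savings = 1 - 1101/1862 = 40.87%


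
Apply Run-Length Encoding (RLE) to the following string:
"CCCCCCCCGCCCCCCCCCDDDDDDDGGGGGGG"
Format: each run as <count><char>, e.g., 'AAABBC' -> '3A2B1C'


Scanning runs left to right:
  i=0: run of 'C' x 8 -> '8C'
  i=8: run of 'G' x 1 -> '1G'
  i=9: run of 'C' x 9 -> '9C'
  i=18: run of 'D' x 7 -> '7D'
  i=25: run of 'G' x 7 -> '7G'

RLE = 8C1G9C7D7G


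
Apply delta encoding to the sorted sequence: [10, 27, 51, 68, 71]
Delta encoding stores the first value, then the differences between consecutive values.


First value: 10
Deltas:
  27 - 10 = 17
  51 - 27 = 24
  68 - 51 = 17
  71 - 68 = 3


Delta encoded: [10, 17, 24, 17, 3]


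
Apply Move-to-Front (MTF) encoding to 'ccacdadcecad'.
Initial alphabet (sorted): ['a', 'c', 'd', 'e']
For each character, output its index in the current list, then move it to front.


MTF encoding:
'c': index 1 in ['a', 'c', 'd', 'e'] -> ['c', 'a', 'd', 'e']
'c': index 0 in ['c', 'a', 'd', 'e'] -> ['c', 'a', 'd', 'e']
'a': index 1 in ['c', 'a', 'd', 'e'] -> ['a', 'c', 'd', 'e']
'c': index 1 in ['a', 'c', 'd', 'e'] -> ['c', 'a', 'd', 'e']
'd': index 2 in ['c', 'a', 'd', 'e'] -> ['d', 'c', 'a', 'e']
'a': index 2 in ['d', 'c', 'a', 'e'] -> ['a', 'd', 'c', 'e']
'd': index 1 in ['a', 'd', 'c', 'e'] -> ['d', 'a', 'c', 'e']
'c': index 2 in ['d', 'a', 'c', 'e'] -> ['c', 'd', 'a', 'e']
'e': index 3 in ['c', 'd', 'a', 'e'] -> ['e', 'c', 'd', 'a']
'c': index 1 in ['e', 'c', 'd', 'a'] -> ['c', 'e', 'd', 'a']
'a': index 3 in ['c', 'e', 'd', 'a'] -> ['a', 'c', 'e', 'd']
'd': index 3 in ['a', 'c', 'e', 'd'] -> ['d', 'a', 'c', 'e']


Output: [1, 0, 1, 1, 2, 2, 1, 2, 3, 1, 3, 3]


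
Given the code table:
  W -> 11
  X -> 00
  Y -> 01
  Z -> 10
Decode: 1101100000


Decoding:
11 -> W
01 -> Y
10 -> Z
00 -> X
00 -> X


Result: WYZXX


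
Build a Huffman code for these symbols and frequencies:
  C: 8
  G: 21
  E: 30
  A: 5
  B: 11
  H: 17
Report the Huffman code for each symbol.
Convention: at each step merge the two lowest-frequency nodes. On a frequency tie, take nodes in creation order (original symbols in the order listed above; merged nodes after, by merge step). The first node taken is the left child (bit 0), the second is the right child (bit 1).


Huffman tree construction:
Step 1: Merge A(5) + C(8) = 13
Step 2: Merge B(11) + (A+C)(13) = 24
Step 3: Merge H(17) + G(21) = 38
Step 4: Merge (B+(A+C))(24) + E(30) = 54
Step 5: Merge (H+G)(38) + ((B+(A+C))+E)(54) = 92
Read each symbol's code off the tree from the root (left child = 0, right child = 1).

Codes:
  C: 1011 (length 4)
  G: 01 (length 2)
  E: 11 (length 2)
  A: 1010 (length 4)
  B: 100 (length 3)
  H: 00 (length 2)
Average code length: 221/92 = 2.4022 bits/symbol


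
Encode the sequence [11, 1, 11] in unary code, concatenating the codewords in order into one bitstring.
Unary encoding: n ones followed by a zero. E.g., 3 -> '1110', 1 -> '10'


Encode each number as n ones followed by a terminating 0:
  11 -> 111111111110 (12 bits)
  1 -> 10 (2 bits)
  11 -> 111111111110 (12 bits)
Total length = 12 + 2 + 12 = 26 bits.

Unary([11, 1, 11]) = 11111111111010111111111110 (26 bits)


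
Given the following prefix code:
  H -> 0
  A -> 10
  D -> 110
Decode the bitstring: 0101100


Decoding step by step:
Bits 0 -> H
Bits 10 -> A
Bits 110 -> D
Bits 0 -> H


Decoded message: HADH


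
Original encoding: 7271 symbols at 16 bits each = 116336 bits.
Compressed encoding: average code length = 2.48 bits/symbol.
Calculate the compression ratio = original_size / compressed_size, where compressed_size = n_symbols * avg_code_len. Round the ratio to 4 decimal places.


original_size = n_symbols * orig_bits = 7271 * 16 = 116336 bits
compressed_size = n_symbols * avg_code_len = 7271 * 2.48 = 18032.08 bits
ratio = original_size / compressed_size = 116336 / 18032.08 = 6.4516

Compression ratio = 6.4516


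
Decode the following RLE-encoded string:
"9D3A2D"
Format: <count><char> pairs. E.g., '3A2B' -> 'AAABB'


Expanding each <count><char> pair:
  9D -> 'DDDDDDDDD'
  3A -> 'AAA'
  2D -> 'DD'

Decoded = DDDDDDDDDAAADD


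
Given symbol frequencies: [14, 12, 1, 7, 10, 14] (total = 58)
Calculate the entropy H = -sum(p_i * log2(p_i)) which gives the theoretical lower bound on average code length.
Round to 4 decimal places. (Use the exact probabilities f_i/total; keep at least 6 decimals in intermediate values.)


Per-symbol terms -p_i * log2(p_i) with p_i = f_i/58:
  p = 14/58 = 0.241379: log2(p) = -2.050626, -p*log2(p) = 0.494979
  p = 12/58 = 0.206897: log2(p) = -2.273018, -p*log2(p) = 0.470280
  p = 1/58 = 0.017241: log2(p) = -5.857981, -p*log2(p) = 0.101000
  p = 7/58 = 0.120690: log2(p) = -3.050626, -p*log2(p) = 0.368179
  p = 10/58 = 0.172414: log2(p) = -2.536053, -p*log2(p) = 0.437251
  p = 14/58 = 0.241379: log2(p) = -2.050626, -p*log2(p) = 0.494979
H = 0.494979 + 0.470280 + 0.101000 + 0.368179 + 0.437251 + 0.494979 = 2.366668

H = 2.3667 bits/symbol


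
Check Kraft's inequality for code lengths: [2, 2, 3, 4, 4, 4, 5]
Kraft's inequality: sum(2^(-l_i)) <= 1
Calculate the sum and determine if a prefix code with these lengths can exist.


Sum = 2^(-2) + 2^(-2) + 2^(-3) + 2^(-4) + 2^(-4) + 2^(-4) + 2^(-5)
    = 0.25 + 0.25 + 0.125 + 0.0625 + 0.0625 + 0.0625 + 0.03125
    = 27/32 = 0.84375
Since 0.84375 <= 1, Kraft's inequality IS satisfied.
A prefix code with these lengths CAN exist.

Kraft sum = 0.84375. Satisfied.


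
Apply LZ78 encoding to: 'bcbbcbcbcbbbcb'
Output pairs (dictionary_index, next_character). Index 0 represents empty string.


LZ78 encoding steps:
Dictionary: {0: ''}
Step 1: w='' (idx 0), next='b' -> output (0, 'b'), add 'b' as idx 1
Step 2: w='' (idx 0), next='c' -> output (0, 'c'), add 'c' as idx 2
Step 3: w='b' (idx 1), next='b' -> output (1, 'b'), add 'bb' as idx 3
Step 4: w='c' (idx 2), next='b' -> output (2, 'b'), add 'cb' as idx 4
Step 5: w='cb' (idx 4), next='c' -> output (4, 'c'), add 'cbc' as idx 5
Step 6: w='bb' (idx 3), next='b' -> output (3, 'b'), add 'bbb' as idx 6
Step 7: w='cb' (idx 4), end of input -> output (4, '')


Encoded: [(0, 'b'), (0, 'c'), (1, 'b'), (2, 'b'), (4, 'c'), (3, 'b'), (4, '')]


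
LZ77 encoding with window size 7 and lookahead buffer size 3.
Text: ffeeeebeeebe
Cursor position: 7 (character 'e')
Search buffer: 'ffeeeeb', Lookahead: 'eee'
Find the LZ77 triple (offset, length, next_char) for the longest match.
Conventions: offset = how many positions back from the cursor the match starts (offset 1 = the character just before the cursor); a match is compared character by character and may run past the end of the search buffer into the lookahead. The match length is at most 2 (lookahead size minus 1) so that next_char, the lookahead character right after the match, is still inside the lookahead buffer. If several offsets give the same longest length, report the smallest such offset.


Try each offset into the search buffer:
  offset=1 (pos 6, char 'b'): match length 0
  offset=2 (pos 5, char 'e'): match length 1
  offset=3 (pos 4, char 'e'): match length 2
  offset=4 (pos 3, char 'e'): match length 2
  offset=5 (pos 2, char 'e'): match length 2
  offset=6 (pos 1, char 'f'): match length 0
  offset=7 (pos 0, char 'f'): match length 0
Longest match has length 2, found at offsets 3, 4, 5; take the smallest, offset 3.
next_char = character at position 7 + 2 = 9 -> 'e'

Best match: offset=3, length=2 (matching 'ee' starting at position 4)
LZ77 triple: (3, 2, 'e')


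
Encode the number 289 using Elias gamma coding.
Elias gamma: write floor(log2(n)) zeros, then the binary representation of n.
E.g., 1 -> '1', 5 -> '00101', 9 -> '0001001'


num_bits = floor(log2(289)) + 1 = 9
leading_zeros = num_bits - 1 = 8
binary(289) = 100100001

Elias gamma(289) = '00000000' + '100100001' = 00000000100100001 (17 bits)


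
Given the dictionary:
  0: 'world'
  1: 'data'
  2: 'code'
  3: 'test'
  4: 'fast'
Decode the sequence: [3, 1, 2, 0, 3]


Look up each index in the dictionary:
  3 -> 'test'
  1 -> 'data'
  2 -> 'code'
  0 -> 'world'
  3 -> 'test'

Decoded: "test data code world test"


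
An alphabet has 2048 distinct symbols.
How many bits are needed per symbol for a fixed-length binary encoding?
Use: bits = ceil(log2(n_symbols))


log2(2048) = 11.0
Bracket: 2^10 = 1024 < 2048 <= 2^11 = 2048
So ceil(log2(2048)) = 11

bits = ceil(log2(2048)) = ceil(11.0) = 11 bits


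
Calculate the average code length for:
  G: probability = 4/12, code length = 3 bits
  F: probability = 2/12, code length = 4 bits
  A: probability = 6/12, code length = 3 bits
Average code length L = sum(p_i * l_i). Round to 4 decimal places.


Weighted contributions p_i * l_i:
  G: (4/12) * 3 = 12/12
  F: (2/12) * 4 = 8/12
  A: (6/12) * 3 = 18/12
Sum = (12 + 8 + 18)/12 = 38/12

L = 38/12 = 3.1667 bits/symbol


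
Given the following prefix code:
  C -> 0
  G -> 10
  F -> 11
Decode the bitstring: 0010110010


Decoding step by step:
Bits 0 -> C
Bits 0 -> C
Bits 10 -> G
Bits 11 -> F
Bits 0 -> C
Bits 0 -> C
Bits 10 -> G


Decoded message: CCGFCCG


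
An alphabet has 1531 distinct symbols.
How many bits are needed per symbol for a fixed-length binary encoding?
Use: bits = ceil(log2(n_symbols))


log2(1531) = 10.5803
Bracket: 2^10 = 1024 < 1531 <= 2^11 = 2048
So ceil(log2(1531)) = 11

bits = ceil(log2(1531)) = ceil(10.5803) = 11 bits


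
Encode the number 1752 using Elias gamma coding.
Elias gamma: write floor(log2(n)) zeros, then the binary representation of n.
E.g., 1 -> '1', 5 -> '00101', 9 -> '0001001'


num_bits = floor(log2(1752)) + 1 = 11
leading_zeros = num_bits - 1 = 10
binary(1752) = 11011011000

Elias gamma(1752) = '0000000000' + '11011011000' = 000000000011011011000 (21 bits)


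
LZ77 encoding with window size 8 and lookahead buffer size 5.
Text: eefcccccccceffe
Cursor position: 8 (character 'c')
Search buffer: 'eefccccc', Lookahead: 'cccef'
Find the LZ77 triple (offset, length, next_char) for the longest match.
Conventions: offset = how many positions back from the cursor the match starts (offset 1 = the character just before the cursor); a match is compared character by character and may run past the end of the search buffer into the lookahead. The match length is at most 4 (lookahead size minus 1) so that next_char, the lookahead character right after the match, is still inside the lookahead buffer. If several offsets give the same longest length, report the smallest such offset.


Try each offset into the search buffer:
  offset=1 (pos 7, char 'c'): match length 3
  offset=2 (pos 6, char 'c'): match length 3
  offset=3 (pos 5, char 'c'): match length 3
  offset=4 (pos 4, char 'c'): match length 3
  offset=5 (pos 3, char 'c'): match length 3
  offset=6 (pos 2, char 'f'): match length 0
  offset=7 (pos 1, char 'e'): match length 0
  offset=8 (pos 0, char 'e'): match length 0
Longest match has length 3, found at offsets 1, 2, 3, 4, 5; take the smallest, offset 1.
next_char = character at position 8 + 3 = 11 -> 'e'

Best match: offset=1, length=3 (matching 'ccc' starting at position 7)
LZ77 triple: (1, 3, 'e')


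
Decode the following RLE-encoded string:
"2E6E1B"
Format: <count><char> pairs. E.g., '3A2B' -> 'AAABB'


Expanding each <count><char> pair:
  2E -> 'EE'
  6E -> 'EEEEEE'
  1B -> 'B'

Decoded = EEEEEEEEB


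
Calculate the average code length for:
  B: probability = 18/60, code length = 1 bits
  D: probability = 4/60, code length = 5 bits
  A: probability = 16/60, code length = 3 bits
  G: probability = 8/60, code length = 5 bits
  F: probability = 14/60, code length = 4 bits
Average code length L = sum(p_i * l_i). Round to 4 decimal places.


Weighted contributions p_i * l_i:
  B: (18/60) * 1 = 18/60
  D: (4/60) * 5 = 20/60
  A: (16/60) * 3 = 48/60
  G: (8/60) * 5 = 40/60
  F: (14/60) * 4 = 56/60
Sum = (18 + 20 + 48 + 40 + 56)/60 = 182/60

L = 182/60 = 3.0333 bits/symbol


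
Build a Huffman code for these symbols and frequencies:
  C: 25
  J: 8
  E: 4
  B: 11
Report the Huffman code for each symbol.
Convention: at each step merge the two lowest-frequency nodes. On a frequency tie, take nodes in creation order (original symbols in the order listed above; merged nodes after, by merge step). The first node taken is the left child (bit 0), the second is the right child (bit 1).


Huffman tree construction:
Step 1: Merge E(4) + J(8) = 12
Step 2: Merge B(11) + (E+J)(12) = 23
Step 3: Merge (B+(E+J))(23) + C(25) = 48
Read each symbol's code off the tree from the root (left child = 0, right child = 1).

Codes:
  C: 1 (length 1)
  J: 011 (length 3)
  E: 010 (length 3)
  B: 00 (length 2)
Average code length: 83/48 = 1.7292 bits/symbol


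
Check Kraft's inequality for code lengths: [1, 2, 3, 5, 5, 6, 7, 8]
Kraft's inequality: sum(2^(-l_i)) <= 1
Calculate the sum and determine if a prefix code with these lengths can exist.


Sum = 2^(-1) + 2^(-2) + 2^(-3) + 2^(-5) + 2^(-5) + 2^(-6) + 2^(-7) + 2^(-8)
    = 0.5 + 0.25 + 0.125 + 0.03125 + 0.03125 + 0.015625 + 0.0078125 + 0.00390625
    = 247/256 = 0.96484375
Since 0.96484375 <= 1, Kraft's inequality IS satisfied.
A prefix code with these lengths CAN exist.

Kraft sum = 0.96484375. Satisfied.


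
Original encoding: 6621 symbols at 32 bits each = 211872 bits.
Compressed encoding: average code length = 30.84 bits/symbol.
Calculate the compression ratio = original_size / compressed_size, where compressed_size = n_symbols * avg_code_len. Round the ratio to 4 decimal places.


original_size = n_symbols * orig_bits = 6621 * 32 = 211872 bits
compressed_size = n_symbols * avg_code_len = 6621 * 30.84 = 204191.64 bits
ratio = original_size / compressed_size = 211872 / 204191.64 = 1.0376

Compression ratio = 1.0376


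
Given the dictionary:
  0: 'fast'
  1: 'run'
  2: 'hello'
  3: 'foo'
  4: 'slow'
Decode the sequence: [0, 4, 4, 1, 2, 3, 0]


Look up each index in the dictionary:
  0 -> 'fast'
  4 -> 'slow'
  4 -> 'slow'
  1 -> 'run'
  2 -> 'hello'
  3 -> 'foo'
  0 -> 'fast'

Decoded: "fast slow slow run hello foo fast"


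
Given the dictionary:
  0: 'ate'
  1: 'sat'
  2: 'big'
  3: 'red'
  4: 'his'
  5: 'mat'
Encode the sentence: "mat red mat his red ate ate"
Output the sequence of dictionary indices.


Look up each word in the dictionary:
  'mat' -> 5
  'red' -> 3
  'mat' -> 5
  'his' -> 4
  'red' -> 3
  'ate' -> 0
  'ate' -> 0

Encoded: [5, 3, 5, 4, 3, 0, 0]


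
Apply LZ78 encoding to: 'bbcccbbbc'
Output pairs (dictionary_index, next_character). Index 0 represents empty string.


LZ78 encoding steps:
Dictionary: {0: ''}
Step 1: w='' (idx 0), next='b' -> output (0, 'b'), add 'b' as idx 1
Step 2: w='b' (idx 1), next='c' -> output (1, 'c'), add 'bc' as idx 2
Step 3: w='' (idx 0), next='c' -> output (0, 'c'), add 'c' as idx 3
Step 4: w='c' (idx 3), next='b' -> output (3, 'b'), add 'cb' as idx 4
Step 5: w='b' (idx 1), next='b' -> output (1, 'b'), add 'bb' as idx 5
Step 6: w='c' (idx 3), end of input -> output (3, '')


Encoded: [(0, 'b'), (1, 'c'), (0, 'c'), (3, 'b'), (1, 'b'), (3, '')]


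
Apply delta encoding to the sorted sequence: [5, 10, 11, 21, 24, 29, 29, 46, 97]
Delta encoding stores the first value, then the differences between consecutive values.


First value: 5
Deltas:
  10 - 5 = 5
  11 - 10 = 1
  21 - 11 = 10
  24 - 21 = 3
  29 - 24 = 5
  29 - 29 = 0
  46 - 29 = 17
  97 - 46 = 51


Delta encoded: [5, 5, 1, 10, 3, 5, 0, 17, 51]


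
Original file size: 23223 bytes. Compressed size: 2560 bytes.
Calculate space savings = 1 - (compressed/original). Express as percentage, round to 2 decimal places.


ratio = compressed/original = 2560/23223 = 0.110236
savings = 1 - ratio = 1 - 0.110236 = 0.889764
as a percentage: 0.889764 * 100 = 88.98%

Space savings = 1 - 2560/23223 = 88.98%


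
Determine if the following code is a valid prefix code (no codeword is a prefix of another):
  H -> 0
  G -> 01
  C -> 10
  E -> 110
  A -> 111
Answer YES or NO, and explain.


Checking each pair (does one codeword prefix another?):
  H='0' vs G='01': prefix -- VIOLATION

NO -- this is NOT a valid prefix code. H (0) is a prefix of G (01).


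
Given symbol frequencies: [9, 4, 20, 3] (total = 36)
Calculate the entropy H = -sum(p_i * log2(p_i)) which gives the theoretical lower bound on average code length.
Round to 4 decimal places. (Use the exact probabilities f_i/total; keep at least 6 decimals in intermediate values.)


Per-symbol terms -p_i * log2(p_i) with p_i = f_i/36:
  p = 9/36 = 0.250000: log2(p) = -2.000000, -p*log2(p) = 0.500000
  p = 4/36 = 0.111111: log2(p) = -3.169925, -p*log2(p) = 0.352214
  p = 20/36 = 0.555556: log2(p) = -0.847997, -p*log2(p) = 0.471109
  p = 3/36 = 0.083333: log2(p) = -3.584963, -p*log2(p) = 0.298747
H = 0.500000 + 0.352214 + 0.471109 + 0.298747 = 1.622070

H = 1.6221 bits/symbol


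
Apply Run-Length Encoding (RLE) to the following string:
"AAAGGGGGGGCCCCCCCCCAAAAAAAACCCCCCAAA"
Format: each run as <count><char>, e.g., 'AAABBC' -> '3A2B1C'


Scanning runs left to right:
  i=0: run of 'A' x 3 -> '3A'
  i=3: run of 'G' x 7 -> '7G'
  i=10: run of 'C' x 9 -> '9C'
  i=19: run of 'A' x 8 -> '8A'
  i=27: run of 'C' x 6 -> '6C'
  i=33: run of 'A' x 3 -> '3A'

RLE = 3A7G9C8A6C3A
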